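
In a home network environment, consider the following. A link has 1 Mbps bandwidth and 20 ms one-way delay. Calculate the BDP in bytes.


Given: bandwidth = 1 Mbps, delay = 20 ms
BDP in bits = 1 * 10^6 * 20 / 1000
BDP in bits = 20000
BDP in bytes = 20000 / 8 = 2500

2500


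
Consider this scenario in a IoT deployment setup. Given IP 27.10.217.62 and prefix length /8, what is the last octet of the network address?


Given: IP = 27.10.217.62, prefix = /8
Subnet mask = 255.0.0.0
Last octet of IP: 62
Last octet of mask: 0
Network last octet = 62 AND 0 = 0

0


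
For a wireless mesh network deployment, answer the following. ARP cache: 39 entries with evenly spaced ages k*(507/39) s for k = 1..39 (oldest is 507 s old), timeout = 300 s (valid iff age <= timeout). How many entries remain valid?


Ages are k * 507/39 s for k = 1..39 (spacing = 13.0000 s).
Entry k is valid iff k * 507/39 <= 300 iff k <= 39 * 300 / 507 = 23.0769
n_valid = floor(23.0769) = 23
(n_stale = 39 - 23 = 16)

23


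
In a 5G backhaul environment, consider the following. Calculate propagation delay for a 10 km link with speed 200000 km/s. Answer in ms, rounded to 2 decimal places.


Given: distance = 10 km, speed = 200000 km/s
Delay = distance / speed = 10 / 200000 seconds
Delay in ms = 10 * 1000 / 200000
Delay = 0.0500 ms
Rounded to 2 dp = 0.05 ms

0.05


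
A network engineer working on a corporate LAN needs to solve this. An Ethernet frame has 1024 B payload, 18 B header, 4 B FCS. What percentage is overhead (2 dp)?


Given: payload = 1024 B, header = 18 B, trailer = 4 B
Overhead bytes = header + trailer = 18 + 4 = 22
Total frame = payload + overhead = 1024 + 22 = 1046
Overhead % = 22 / 1046 * 100 = 2.1033% -> 2.10% (2 dp)

2.10


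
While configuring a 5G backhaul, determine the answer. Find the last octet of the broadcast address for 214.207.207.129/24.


Given: IP = 214.207.207.129, prefix = /24
Host bits = 32 - 24 = 8
Network last octet = 129 AND mask = 0
Host part size = 2^8 - 1 = 255
Broadcast last octet = 0 OR 255 = 255

255


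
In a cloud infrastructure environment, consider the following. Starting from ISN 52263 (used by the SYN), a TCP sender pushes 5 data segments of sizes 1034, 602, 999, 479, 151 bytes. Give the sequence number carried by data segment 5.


The SYN occupies sequence number ISN = 52263, so the first data byte is ISN + 1 = 52264.
SEQ of data segment i = (ISN + 1) + sum of payload sizes of segments 1..i-1.
Segment 1: SEQ = 52264, payload = 1034 bytes
Segment 2: SEQ = 53298, payload = 602 bytes
Segment 3: SEQ = 53900, payload = 999 bytes
Segment 4: SEQ = 54899, payload = 479 bytes
Segment 5: SEQ = 55378, payload = 151 bytes
SEQ of segment 5 = 52264 + 1034 + 602 + 999 + 479 = 55378

55378


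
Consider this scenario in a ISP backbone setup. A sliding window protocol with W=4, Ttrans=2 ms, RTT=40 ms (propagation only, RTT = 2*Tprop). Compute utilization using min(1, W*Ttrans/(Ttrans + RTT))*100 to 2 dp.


Given: W = 4, Ttrans = 2 ms, RTT = 40 ms (= 2 * Tprop, Tprop = 20 ms)
Cycle time = Ttrans + RTT = 2 + 40 = 42 ms (first packet sent until its ACK returns)
W * Ttrans = 4 * 2 = 8 ms of sending per cycle
W * Ttrans / (Ttrans + RTT) = 8 / 42 = 0.190476
U = min(1, 0.190476) = 0.190476
U% = 19.05%

19.05


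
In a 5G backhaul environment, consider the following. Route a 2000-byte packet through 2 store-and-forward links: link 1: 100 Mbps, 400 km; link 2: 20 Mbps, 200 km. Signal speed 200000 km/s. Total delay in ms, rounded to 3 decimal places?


Packet = 2000 bytes = 16000 bits. Store-and-forward: sum (t_trans + t_prop) per link.
Link 1: t_trans = 16000/(100*10^6) s = 0.1600 ms; t_prop = 400/200000 s = 2.0000 ms; subtotal = 2.1600 ms
Link 2: t_trans = 16000/(20*10^6) s = 0.8000 ms; t_prop = 200/200000 s = 1.0000 ms; subtotal = 1.8000 ms
End-to-end = 2.1600 + 1.8000 = 3.9600 ms -> 3.960 ms (3 dp)

3.960


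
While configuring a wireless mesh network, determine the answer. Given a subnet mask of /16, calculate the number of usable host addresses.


Given: subnet mask /16
Host bits = 32 - 16 = 16
Total addresses = 2^16 = 65536
Usable hosts = 65536 - 2 (network + broadcast) = 65534

65534


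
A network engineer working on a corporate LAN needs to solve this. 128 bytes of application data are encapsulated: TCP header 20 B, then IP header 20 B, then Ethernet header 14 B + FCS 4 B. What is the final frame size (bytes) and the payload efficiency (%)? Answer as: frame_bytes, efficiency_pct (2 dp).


TCP segment = 128 + 20 = 148 B
IP packet = 148 + 20 = 168 B
Ethernet frame = 168 + 14 + 4 = 186 B
Efficiency = app / frame = 128 / 186 = 0.688172 = 68.8172% -> 68.82% (2 dp)

186, 68.82


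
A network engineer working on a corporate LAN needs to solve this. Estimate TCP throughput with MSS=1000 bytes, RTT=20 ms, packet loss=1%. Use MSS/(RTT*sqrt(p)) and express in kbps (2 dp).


Given: MSS = 1000 bytes, RTT = 20 ms, loss = 1%
RTT in seconds = 20 / 1000 = 0.02
Loss rate = 1% = 0.01
sqrt(loss) = sqrt(0.01) = 0.1
Throughput (bytes/s) = 1000 / (0.02 * 0.1) = 500000.0000
Throughput (kbps) = 500000.0000 * 8 / 1000 = 4000.000000 -> 4000.00 kbps (2 dp)

4000.00


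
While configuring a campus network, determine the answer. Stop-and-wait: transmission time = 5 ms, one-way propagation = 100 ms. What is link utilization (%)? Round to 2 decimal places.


Given: Ttrans = 5 ms, Tprop = 100 ms
RTT = 2 * Tprop = 2 * 100 = 200 ms
U = Ttrans / (Ttrans + RTT)
U = 5 / (5 + 200)
U = 5 / 205 = 0.02439
U% = 2.44%

2.44


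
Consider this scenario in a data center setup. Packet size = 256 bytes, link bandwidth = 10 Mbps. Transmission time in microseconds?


Given: packet = 256 bytes, bandwidth = 10 Mbps
Packet in bits = 256 * 8 = 2048 bits
Bandwidth = 10 * 10^6 = 10000000 bps
Time = 2048 / 10000000 seconds
Time in us = 2048 * 10^6 / 10000000 = 204.8

204.8


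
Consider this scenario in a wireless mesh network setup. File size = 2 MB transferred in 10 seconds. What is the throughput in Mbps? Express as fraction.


Given: file = 2 MB, time = 10 s
File in Mb = 2 * 8 = 16 Mb
Throughput = 16 / 10 Mbps
Throughput = 8/5 Mbps

8/5


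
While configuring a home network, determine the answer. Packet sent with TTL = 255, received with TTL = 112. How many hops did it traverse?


Given: initial TTL = 255, received TTL = 112
Hops = initial TTL - received TTL
Hops = 255 - 112 = 143

143


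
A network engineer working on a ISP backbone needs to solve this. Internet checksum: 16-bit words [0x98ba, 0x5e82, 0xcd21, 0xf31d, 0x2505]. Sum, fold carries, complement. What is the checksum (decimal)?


Given words: [0x98ba, 0x5e82, 0xcd21, 0xf31d, 0x2505]
Step 1: Sum all words
Raw sum = 39098 + 24194 + 52513 + 62237 + 9477 = 187519
Step 2: Fold carry: (56447 + 2) = 56449
One's complement = ~56449 & 0xFFFF = 9086

9086


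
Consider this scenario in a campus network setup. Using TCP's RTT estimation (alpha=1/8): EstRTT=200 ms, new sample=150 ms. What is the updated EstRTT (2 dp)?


Given: EstRTT = 200 ms, SampleRTT = 150 ms, alpha = 1/8
New EstRTT = (1 - alpha) * EstRTT + alpha * SampleRTT
(7/8) * 200 = 175
(1/8) * 150 = 18.75
New EstRTT = 175 + 18.75 = 193.75 ms -> 193.75 ms (2 dp)

193.75


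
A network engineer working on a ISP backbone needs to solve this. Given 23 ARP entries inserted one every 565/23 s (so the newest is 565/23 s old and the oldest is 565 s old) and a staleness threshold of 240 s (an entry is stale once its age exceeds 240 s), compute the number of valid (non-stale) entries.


Ages are k * 565/23 s for k = 1..23 (spacing = 24.5652 s).
Entry k is valid iff k * 565/23 <= 240 iff k <= 23 * 240 / 565 = 9.7699
n_valid = floor(9.7699) = 9
(n_stale = 23 - 9 = 14)

9


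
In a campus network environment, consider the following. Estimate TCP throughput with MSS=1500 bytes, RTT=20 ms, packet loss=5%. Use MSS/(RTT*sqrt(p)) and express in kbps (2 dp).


Given: MSS = 1500 bytes, RTT = 20 ms, loss = 5%
RTT in seconds = 20 / 1000 = 0.02
Loss rate = 5% = 0.05
sqrt(loss) = sqrt(0.05) = 0.223606797750
Throughput (bytes/s) = 1500 / (0.02 * 0.223606797750) = 335410.1966
Throughput (kbps) = 335410.1966 * 8 / 1000 = 2683.281573 -> 2683.28 kbps (2 dp)

2683.28


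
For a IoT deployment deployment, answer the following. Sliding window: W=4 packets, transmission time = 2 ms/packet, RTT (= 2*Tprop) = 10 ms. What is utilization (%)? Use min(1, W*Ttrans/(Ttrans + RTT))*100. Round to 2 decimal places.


Given: W = 4, Ttrans = 2 ms, RTT = 10 ms (= 2 * Tprop, Tprop = 5 ms)
Cycle time = Ttrans + RTT = 2 + 10 = 12 ms (first packet sent until its ACK returns)
W * Ttrans = 4 * 2 = 8 ms of sending per cycle
W * Ttrans / (Ttrans + RTT) = 8 / 12 = 0.666667
U = min(1, 0.666667) = 0.666667
U% = 66.67%

66.67


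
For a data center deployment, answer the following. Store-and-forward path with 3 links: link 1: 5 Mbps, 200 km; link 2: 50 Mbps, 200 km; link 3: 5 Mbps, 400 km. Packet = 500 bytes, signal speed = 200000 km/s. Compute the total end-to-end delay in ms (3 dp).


Packet = 500 bytes = 4000 bits. Store-and-forward: sum (t_trans + t_prop) per link.
Link 1: t_trans = 4000/(5*10^6) s = 0.8000 ms; t_prop = 200/200000 s = 1.0000 ms; subtotal = 1.8000 ms
Link 2: t_trans = 4000/(50*10^6) s = 0.0800 ms; t_prop = 200/200000 s = 1.0000 ms; subtotal = 1.0800 ms
Link 3: t_trans = 4000/(5*10^6) s = 0.8000 ms; t_prop = 400/200000 s = 2.0000 ms; subtotal = 2.8000 ms
End-to-end = 1.8000 + 1.0800 + 2.8000 = 5.6800 ms -> 5.680 ms (3 dp)

5.680


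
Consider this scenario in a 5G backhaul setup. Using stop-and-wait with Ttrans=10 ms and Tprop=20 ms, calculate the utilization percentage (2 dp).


Given: Ttrans = 10 ms, Tprop = 20 ms
RTT = 2 * Tprop = 2 * 20 = 40 ms
U = Ttrans / (Ttrans + RTT)
U = 10 / (10 + 40)
U = 10 / 50 = 0.2
U% = 20.00%

20.00


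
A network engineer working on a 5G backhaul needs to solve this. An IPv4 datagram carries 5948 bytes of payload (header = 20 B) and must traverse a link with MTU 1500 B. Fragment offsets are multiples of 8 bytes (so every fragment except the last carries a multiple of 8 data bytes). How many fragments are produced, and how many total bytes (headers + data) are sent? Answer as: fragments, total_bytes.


Max data per non-final fragment = floor((MTU - header)/8)*8 = floor((1500 - 20)/8)*8 = floor(1480/8)*8 = 1480 B
Final fragment needs no 8-byte alignment: it can carry up to MTU - header = 1480 B
Non-final fragments needed = ceil((payload - 1480) / 1480) = ceil(4468/1480) = ceil(3.0189) = 4
Number of fragments = 4 + 1 = 5
Fragment sizes (data): 4 * 1480 B + 28 B (last, 28 <= 1480 OK)
Total bytes sent = payload + n_frags * header = 5948 + 5*20 = 5948 + 100 = 6048 B

5, 6048


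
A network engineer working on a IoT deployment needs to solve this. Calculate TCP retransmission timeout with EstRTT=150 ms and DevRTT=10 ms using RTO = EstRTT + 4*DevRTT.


Given: EstRTT = 150 ms, DevRTT = 10 ms
Timeout = EstRTT + 4 * DevRTT
4 * DevRTT = 4 * 10 = 40
Timeout = 150 + 40 = 190 ms

190


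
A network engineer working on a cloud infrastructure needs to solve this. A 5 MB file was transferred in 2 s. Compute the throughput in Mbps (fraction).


Given: file = 5 MB, time = 2 s
File in Mb = 5 * 8 = 40 Mb
Throughput = 40 / 2 Mbps
Throughput = 20 Mbps

20


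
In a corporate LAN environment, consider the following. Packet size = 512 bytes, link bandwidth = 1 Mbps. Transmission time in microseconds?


Given: packet = 512 bytes, bandwidth = 1 Mbps
Packet in bits = 512 * 8 = 4096 bits
Bandwidth = 1 * 10^6 = 1000000 bps
Time = 4096 / 1000000 seconds
Time in us = 4096 * 10^6 / 1000000 = 4096

4096


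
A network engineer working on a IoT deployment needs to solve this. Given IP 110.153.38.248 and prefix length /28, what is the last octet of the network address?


Given: IP = 110.153.38.248, prefix = /28
Subnet mask = 255.255.255.240
Last octet of IP: 248
Last octet of mask: 240
Network last octet = 248 AND 240 = 240

240


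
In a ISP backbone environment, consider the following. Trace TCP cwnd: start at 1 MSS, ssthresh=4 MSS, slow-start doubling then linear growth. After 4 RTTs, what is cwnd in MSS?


RTT 0: cwnd = 1 MSS (initial)
RTT 1: cwnd = 2 MSS (slow start, doubled)
RTT 2: cwnd = 4 MSS (slow start, doubled)
RTT 3: cwnd = 5 MSS (congestion avoidance, +1)
RTT 4: cwnd = 6 MSS (congestion avoidance, +1)

6


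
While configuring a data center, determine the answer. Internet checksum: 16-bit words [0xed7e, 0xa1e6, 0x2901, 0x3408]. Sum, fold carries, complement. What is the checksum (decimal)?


Given words: [0xed7e, 0xa1e6, 0x2901, 0x3408]
Step 1: Sum all words
Raw sum = 60798 + 41446 + 10497 + 13320 = 126061
Step 2: Fold carry: (60525 + 1) = 60526
One's complement = ~60526 & 0xFFFF = 5009

5009


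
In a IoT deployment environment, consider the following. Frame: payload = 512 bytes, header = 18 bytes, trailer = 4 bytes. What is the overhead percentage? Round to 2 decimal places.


Given: payload = 512 B, header = 18 B, trailer = 4 B
Overhead bytes = header + trailer = 18 + 4 = 22
Total frame = payload + overhead = 512 + 22 = 534
Overhead % = 22 / 534 * 100 = 4.1199% -> 4.12% (2 dp)

4.12


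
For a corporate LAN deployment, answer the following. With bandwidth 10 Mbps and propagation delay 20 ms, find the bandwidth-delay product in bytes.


Given: bandwidth = 10 Mbps, delay = 20 ms
BDP in bits = 10 * 10^6 * 20 / 1000
BDP in bits = 200000
BDP in bytes = 200000 / 8 = 25000

25000


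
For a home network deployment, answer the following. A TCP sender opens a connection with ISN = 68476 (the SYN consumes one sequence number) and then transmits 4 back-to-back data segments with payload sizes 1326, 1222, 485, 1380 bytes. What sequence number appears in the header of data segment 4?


The SYN occupies sequence number ISN = 68476, so the first data byte is ISN + 1 = 68477.
SEQ of data segment i = (ISN + 1) + sum of payload sizes of segments 1..i-1.
Segment 1: SEQ = 68477, payload = 1326 bytes
Segment 2: SEQ = 69803, payload = 1222 bytes
Segment 3: SEQ = 71025, payload = 485 bytes
Segment 4: SEQ = 71510, payload = 1380 bytes
SEQ of segment 4 = 68477 + 1326 + 1222 + 485 = 71510

71510


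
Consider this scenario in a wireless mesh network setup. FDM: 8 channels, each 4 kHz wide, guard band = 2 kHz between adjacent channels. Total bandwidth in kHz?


Given: 8 channels, 4 kHz each, guard = 2 kHz
Channel bandwidth = 8 * 4 = 32 kHz
Guard bands = 7 gaps * 2 kHz = 14 kHz
Total = 32 + 14 = 46 kHz

46


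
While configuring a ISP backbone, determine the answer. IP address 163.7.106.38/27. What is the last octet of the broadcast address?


Given: IP = 163.7.106.38, prefix = /27
Host bits = 32 - 27 = 5
Network last octet = 38 AND mask = 32
Host part size = 2^5 - 1 = 31
Broadcast last octet = 32 OR 31 = 63

63


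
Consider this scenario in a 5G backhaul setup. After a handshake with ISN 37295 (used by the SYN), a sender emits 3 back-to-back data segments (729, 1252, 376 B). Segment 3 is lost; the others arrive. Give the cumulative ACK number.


SYN uses sequence number 37295; first data byte = ISN + 1 = 37296.
Segment 1: SEQ = 37296, len = 729 B, covers [37296, 38024]
Segment 2: SEQ = 38025, len = 1252 B, covers [38025, 39276]
Segment 3: SEQ = 39277, len = 376 B, covers [39277, 39652] [LOST]
In-order data received: bytes [37296, 39276] (segments 1..2).
Segment 3 missing -> gap begins at byte 39277.
Cumulative ACK = next expected in-order byte = 37296 + 729 + 1252 = 39277

39277


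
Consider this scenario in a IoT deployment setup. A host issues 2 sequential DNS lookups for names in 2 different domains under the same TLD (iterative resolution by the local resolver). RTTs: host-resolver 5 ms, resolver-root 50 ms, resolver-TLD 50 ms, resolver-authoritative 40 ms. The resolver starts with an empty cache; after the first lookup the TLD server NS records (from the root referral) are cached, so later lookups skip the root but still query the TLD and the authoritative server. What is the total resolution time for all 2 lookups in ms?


Lookup 1 (cold cache): local + root + TLD + auth = 5 + 50 + 50 + 40 = 145 ms
Lookups 2..2 (TLD NS cached -> skip root; new domain -> still ask TLD and auth): local + TLD + auth = 5 + 50 + 40 = 95 ms each
Remaining 1 lookups: 1 * 95 = 95 ms
Total = 145 + 95 = 240 ms

240


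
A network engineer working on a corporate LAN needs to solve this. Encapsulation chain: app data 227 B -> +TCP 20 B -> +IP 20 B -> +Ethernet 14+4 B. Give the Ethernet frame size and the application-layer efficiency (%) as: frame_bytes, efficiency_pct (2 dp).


TCP segment = 227 + 20 = 247 B
IP packet = 247 + 20 = 267 B
Ethernet frame = 267 + 14 + 4 = 285 B
Efficiency = app / frame = 227 / 285 = 0.796491 = 79.6491% -> 79.65% (2 dp)

285, 79.65


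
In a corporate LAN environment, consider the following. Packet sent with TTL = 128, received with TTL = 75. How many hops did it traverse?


Given: initial TTL = 128, received TTL = 75
Hops = initial TTL - received TTL
Hops = 128 - 75 = 53

53


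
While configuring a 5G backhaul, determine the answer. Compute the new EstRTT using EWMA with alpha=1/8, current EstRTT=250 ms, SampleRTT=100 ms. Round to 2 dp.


Given: EstRTT = 250 ms, SampleRTT = 100 ms, alpha = 1/8
New EstRTT = (1 - alpha) * EstRTT + alpha * SampleRTT
(7/8) * 250 = 218.75
(1/8) * 100 = 12.5
New EstRTT = 218.75 + 12.5 = 231.25 ms -> 231.25 ms (2 dp)

231.25


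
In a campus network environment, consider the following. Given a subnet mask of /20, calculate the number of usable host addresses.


Given: subnet mask /20
Host bits = 32 - 20 = 12
Total addresses = 2^12 = 4096
Usable hosts = 4096 - 2 (network + broadcast) = 4094

4094


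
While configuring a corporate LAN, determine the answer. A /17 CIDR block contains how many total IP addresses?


Given: CIDR prefix /17
Host bits = 32 - 17 = 15
Total addresses = 2^15 = 32768

32768


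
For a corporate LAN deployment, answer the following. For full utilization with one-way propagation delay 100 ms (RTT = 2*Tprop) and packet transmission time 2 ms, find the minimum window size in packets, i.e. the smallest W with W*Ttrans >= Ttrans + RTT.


Given: Ttrans = 2 ms, RTT = 200 ms (= 2 * Tprop, Tprop = 100 ms)
Time until first ACK returns = Ttrans + RTT = 2 + 200 = 202 ms
Need W * Ttrans >= Ttrans + RTT  ->  W >= (Ttrans + RTT) / Ttrans
(Ttrans + RTT) / Ttrans = 202 / 2 = 101
W_min = ceil(101) = 101

101


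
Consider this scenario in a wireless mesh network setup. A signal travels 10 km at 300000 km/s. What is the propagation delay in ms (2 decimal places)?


Given: distance = 10 km, speed = 300000 km/s
Delay = distance / speed = 10 / 300000 seconds
Delay in ms = 10 * 1000 / 300000
Delay = 0.0333 ms
Rounded to 2 dp = 0.03 ms

0.03


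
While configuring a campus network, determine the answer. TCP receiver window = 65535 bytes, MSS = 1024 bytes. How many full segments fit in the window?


Given: RWND = 65535 bytes, MSS = 1024 bytes
Full segments = floor(RWND / MSS)
Full segments = floor(65535 / 1024)
Full segments = floor(63.999) = 63

63


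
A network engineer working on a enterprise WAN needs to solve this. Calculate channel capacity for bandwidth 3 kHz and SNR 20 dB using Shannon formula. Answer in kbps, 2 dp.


Given: B = 3 kHz, SNR = 20 dB
SNR linear = 10^(20/10) = 100
1 + SNR = 101
log2(101) = 6.6582114828
C = 3 * 1000 * 6.6582114828 = 19974.6344 bps
C = 19.974634 kbps -> 19.97 kbps (2 dp)

19.97


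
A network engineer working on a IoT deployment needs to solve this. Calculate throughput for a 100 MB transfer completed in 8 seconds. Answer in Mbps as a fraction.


Given: file = 100 MB, time = 8 s
File in Mb = 100 * 8 = 800 Mb
Throughput = 800 / 8 Mbps
Throughput = 100 Mbps

100


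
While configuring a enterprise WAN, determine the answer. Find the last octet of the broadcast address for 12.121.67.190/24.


Given: IP = 12.121.67.190, prefix = /24
Host bits = 32 - 24 = 8
Network last octet = 190 AND mask = 0
Host part size = 2^8 - 1 = 255
Broadcast last octet = 0 OR 255 = 255

255


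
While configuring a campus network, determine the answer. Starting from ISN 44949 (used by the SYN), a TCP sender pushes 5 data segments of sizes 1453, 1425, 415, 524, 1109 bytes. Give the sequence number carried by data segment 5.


The SYN occupies sequence number ISN = 44949, so the first data byte is ISN + 1 = 44950.
SEQ of data segment i = (ISN + 1) + sum of payload sizes of segments 1..i-1.
Segment 1: SEQ = 44950, payload = 1453 bytes
Segment 2: SEQ = 46403, payload = 1425 bytes
Segment 3: SEQ = 47828, payload = 415 bytes
Segment 4: SEQ = 48243, payload = 524 bytes
Segment 5: SEQ = 48767, payload = 1109 bytes
SEQ of segment 5 = 44950 + 1453 + 1425 + 415 + 524 = 48767

48767


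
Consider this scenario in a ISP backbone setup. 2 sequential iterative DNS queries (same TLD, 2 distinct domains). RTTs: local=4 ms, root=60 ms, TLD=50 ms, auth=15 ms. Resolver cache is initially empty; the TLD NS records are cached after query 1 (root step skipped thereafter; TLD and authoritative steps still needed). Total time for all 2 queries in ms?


Lookup 1 (cold cache): local + root + TLD + auth = 4 + 60 + 50 + 15 = 129 ms
Lookups 2..2 (TLD NS cached -> skip root; new domain -> still ask TLD and auth): local + TLD + auth = 4 + 50 + 15 = 69 ms each
Remaining 1 lookups: 1 * 69 = 69 ms
Total = 129 + 69 = 198 ms

198


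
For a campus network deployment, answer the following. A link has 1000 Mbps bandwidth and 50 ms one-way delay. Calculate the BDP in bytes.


Given: bandwidth = 1000 Mbps, delay = 50 ms
BDP in bits = 1000 * 10^6 * 50 / 1000
BDP in bits = 50000000
BDP in bytes = 50000000 / 8 = 6250000

6250000


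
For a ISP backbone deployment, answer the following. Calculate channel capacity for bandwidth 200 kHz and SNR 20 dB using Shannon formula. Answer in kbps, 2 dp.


Given: B = 200 kHz, SNR = 20 dB
SNR linear = 10^(20/10) = 100
1 + SNR = 101
log2(101) = 6.6582114828
C = 200 * 1000 * 6.6582114828 = 1331642.2966 bps
C = 1331.642297 kbps -> 1331.64 kbps (2 dp)

1331.64


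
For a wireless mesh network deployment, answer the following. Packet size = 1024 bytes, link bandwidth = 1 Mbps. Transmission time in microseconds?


Given: packet = 1024 bytes, bandwidth = 1 Mbps
Packet in bits = 1024 * 8 = 8192 bits
Bandwidth = 1 * 10^6 = 1000000 bps
Time = 8192 / 1000000 seconds
Time in us = 8192 * 10^6 / 1000000 = 8192

8192


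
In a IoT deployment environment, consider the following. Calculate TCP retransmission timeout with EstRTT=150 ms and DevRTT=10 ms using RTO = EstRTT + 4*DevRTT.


Given: EstRTT = 150 ms, DevRTT = 10 ms
Timeout = EstRTT + 4 * DevRTT
4 * DevRTT = 4 * 10 = 40
Timeout = 150 + 40 = 190 ms

190


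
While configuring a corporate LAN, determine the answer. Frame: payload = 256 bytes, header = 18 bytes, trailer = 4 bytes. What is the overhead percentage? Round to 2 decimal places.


Given: payload = 256 B, header = 18 B, trailer = 4 B
Overhead bytes = header + trailer = 18 + 4 = 22
Total frame = payload + overhead = 256 + 22 = 278
Overhead % = 22 / 278 * 100 = 7.9137% -> 7.91% (2 dp)

7.91


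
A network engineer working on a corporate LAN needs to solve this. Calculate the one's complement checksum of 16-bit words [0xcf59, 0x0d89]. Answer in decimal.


Given words: [0xcf59, 0x0d89]
Step 1: Sum all words
Raw sum = 53081 + 3465 = 56546
One's complement = ~56546 & 0xFFFF = 8989

8989


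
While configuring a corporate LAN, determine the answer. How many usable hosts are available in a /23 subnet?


Given: subnet mask /23
Host bits = 32 - 23 = 9
Total addresses = 2^9 = 512
Usable hosts = 512 - 2 (network + broadcast) = 510

510


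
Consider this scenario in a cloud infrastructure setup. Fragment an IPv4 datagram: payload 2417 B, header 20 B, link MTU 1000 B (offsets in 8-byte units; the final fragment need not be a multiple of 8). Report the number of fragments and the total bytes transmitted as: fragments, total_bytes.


Max data per non-final fragment = floor((MTU - header)/8)*8 = floor((1000 - 20)/8)*8 = floor(980/8)*8 = 976 B
Final fragment needs no 8-byte alignment: it can carry up to MTU - header = 980 B
Non-final fragments needed = ceil((payload - 980) / 976) = ceil(1437/976) = ceil(1.4723) = 2
Number of fragments = 2 + 1 = 3
Fragment sizes (data): 2 * 976 B + 465 B (last, 465 <= 980 OK)
Total bytes sent = payload + n_frags * header = 2417 + 3*20 = 2417 + 60 = 2477 B

3, 2477


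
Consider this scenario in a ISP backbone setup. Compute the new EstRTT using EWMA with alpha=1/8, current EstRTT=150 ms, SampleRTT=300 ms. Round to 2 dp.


Given: EstRTT = 150 ms, SampleRTT = 300 ms, alpha = 1/8
New EstRTT = (1 - alpha) * EstRTT + alpha * SampleRTT
(7/8) * 150 = 131.25
(1/8) * 300 = 37.5
New EstRTT = 131.25 + 37.5 = 168.75 ms -> 168.75 ms (2 dp)

168.75


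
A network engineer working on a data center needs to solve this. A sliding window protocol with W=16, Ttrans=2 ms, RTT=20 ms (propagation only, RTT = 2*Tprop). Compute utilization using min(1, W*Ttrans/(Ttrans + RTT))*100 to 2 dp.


Given: W = 16, Ttrans = 2 ms, RTT = 20 ms (= 2 * Tprop, Tprop = 10 ms)
Cycle time = Ttrans + RTT = 2 + 20 = 22 ms (first packet sent until its ACK returns)
W * Ttrans = 16 * 2 = 32 ms of sending per cycle
W * Ttrans / (Ttrans + RTT) = 32 / 22 = 1.454545
U = min(1, 1.454545) = 1.000000
U% = 100.00%

100.00


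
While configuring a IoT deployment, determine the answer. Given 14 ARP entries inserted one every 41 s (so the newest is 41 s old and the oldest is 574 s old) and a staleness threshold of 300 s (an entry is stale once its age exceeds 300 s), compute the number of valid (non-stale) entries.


Ages are k * 574/14 s for k = 1..14 (spacing = 41.0000 s).
Entry k is valid iff k * 574/14 <= 300 iff k <= 14 * 300 / 574 = 7.3171
n_valid = floor(7.3171) = 7
(n_stale = 14 - 7 = 7)

7


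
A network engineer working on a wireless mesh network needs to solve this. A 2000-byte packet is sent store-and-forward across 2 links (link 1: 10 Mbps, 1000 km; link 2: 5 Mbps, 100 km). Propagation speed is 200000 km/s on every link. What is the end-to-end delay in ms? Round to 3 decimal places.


Packet = 2000 bytes = 16000 bits. Store-and-forward: sum (t_trans + t_prop) per link.
Link 1: t_trans = 16000/(10*10^6) s = 1.6000 ms; t_prop = 1000/200000 s = 5.0000 ms; subtotal = 6.6000 ms
Link 2: t_trans = 16000/(5*10^6) s = 3.2000 ms; t_prop = 100/200000 s = 0.5000 ms; subtotal = 3.7000 ms
End-to-end = 6.6000 + 3.7000 = 10.3000 ms -> 10.300 ms (3 dp)

10.300


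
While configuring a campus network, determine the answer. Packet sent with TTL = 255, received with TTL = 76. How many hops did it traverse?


Given: initial TTL = 255, received TTL = 76
Hops = initial TTL - received TTL
Hops = 255 - 76 = 179

179


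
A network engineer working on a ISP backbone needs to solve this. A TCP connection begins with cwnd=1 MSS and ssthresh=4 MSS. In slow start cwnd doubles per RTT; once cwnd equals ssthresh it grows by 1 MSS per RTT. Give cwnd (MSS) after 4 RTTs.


RTT 0: cwnd = 1 MSS (initial)
RTT 1: cwnd = 2 MSS (slow start, doubled)
RTT 2: cwnd = 4 MSS (slow start, doubled)
RTT 3: cwnd = 5 MSS (congestion avoidance, +1)
RTT 4: cwnd = 6 MSS (congestion avoidance, +1)

6


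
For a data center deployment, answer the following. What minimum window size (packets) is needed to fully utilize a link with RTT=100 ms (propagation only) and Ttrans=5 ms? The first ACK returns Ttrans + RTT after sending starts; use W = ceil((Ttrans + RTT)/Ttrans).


Given: Ttrans = 5 ms, RTT = 100 ms (= 2 * Tprop, Tprop = 50 ms)
Time until first ACK returns = Ttrans + RTT = 5 + 100 = 105 ms
Need W * Ttrans >= Ttrans + RTT  ->  W >= (Ttrans + RTT) / Ttrans
(Ttrans + RTT) / Ttrans = 105 / 5 = 21
W_min = ceil(21) = 21

21


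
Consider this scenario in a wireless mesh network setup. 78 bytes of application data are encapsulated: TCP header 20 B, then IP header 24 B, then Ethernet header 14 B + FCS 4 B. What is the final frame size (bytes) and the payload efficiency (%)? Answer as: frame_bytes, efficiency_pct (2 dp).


TCP segment = 78 + 20 = 98 B
IP packet = 98 + 24 = 122 B
Ethernet frame = 122 + 14 + 4 = 140 B
Efficiency = app / frame = 78 / 140 = 0.557143 = 55.7143% -> 55.71% (2 dp)

140, 55.71


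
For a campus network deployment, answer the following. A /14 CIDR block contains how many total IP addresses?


Given: CIDR prefix /14
Host bits = 32 - 14 = 18
Total addresses = 2^18 = 262144

262144


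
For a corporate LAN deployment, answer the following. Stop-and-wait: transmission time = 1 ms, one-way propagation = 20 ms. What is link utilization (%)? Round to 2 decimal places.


Given: Ttrans = 1 ms, Tprop = 20 ms
RTT = 2 * Tprop = 2 * 20 = 40 ms
U = Ttrans / (Ttrans + RTT)
U = 1 / (1 + 40)
U = 1 / 41 = 0.02439
U% = 2.44%

2.44


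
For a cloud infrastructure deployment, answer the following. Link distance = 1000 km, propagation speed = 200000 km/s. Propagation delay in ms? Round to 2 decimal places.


Given: distance = 1000 km, speed = 200000 km/s
Delay = distance / speed = 1000 / 200000 seconds
Delay in ms = 1000 * 1000 / 200000
Delay = 5.0000 ms
Rounded to 2 dp = 5.00 ms

5.00


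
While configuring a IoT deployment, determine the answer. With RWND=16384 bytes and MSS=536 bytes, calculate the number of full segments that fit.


Given: RWND = 16384 bytes, MSS = 536 bytes
Full segments = floor(RWND / MSS)
Full segments = floor(16384 / 536)
Full segments = floor(30.5672) = 30

30


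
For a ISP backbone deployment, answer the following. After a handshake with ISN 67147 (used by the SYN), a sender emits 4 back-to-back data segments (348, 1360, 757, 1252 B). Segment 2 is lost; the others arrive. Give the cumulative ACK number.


SYN uses sequence number 67147; first data byte = ISN + 1 = 67148.
Segment 1: SEQ = 67148, len = 348 B, covers [67148, 67495]
Segment 2: SEQ = 67496, len = 1360 B, covers [67496, 68855] [LOST]
Segment 3: SEQ = 68856, len = 757 B, covers [68856, 69612]
Segment 4: SEQ = 69613, len = 1252 B, covers [69613, 70864]
In-order data received: bytes [67148, 67495] (segments 1..1).
Segment 2 missing -> gap begins at byte 67496; later segments buffered out of order.
Cumulative ACK = next expected in-order byte = 67148 + 348 = 67496

67496


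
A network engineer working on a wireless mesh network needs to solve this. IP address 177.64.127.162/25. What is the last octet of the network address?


Given: IP = 177.64.127.162, prefix = /25
Subnet mask = 255.255.255.128
Last octet of IP: 162
Last octet of mask: 128
Network last octet = 162 AND 128 = 128

128


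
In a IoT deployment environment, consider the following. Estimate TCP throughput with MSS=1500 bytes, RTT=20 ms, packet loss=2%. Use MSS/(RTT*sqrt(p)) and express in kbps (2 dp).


Given: MSS = 1500 bytes, RTT = 20 ms, loss = 2%
RTT in seconds = 20 / 1000 = 0.02
Loss rate = 2% = 0.02
sqrt(loss) = sqrt(0.02) = 0.141421356237
Throughput (bytes/s) = 1500 / (0.02 * 0.141421356237) = 530330.0859
Throughput (kbps) = 530330.0859 * 8 / 1000 = 4242.640687 -> 4242.64 kbps (2 dp)

4242.64


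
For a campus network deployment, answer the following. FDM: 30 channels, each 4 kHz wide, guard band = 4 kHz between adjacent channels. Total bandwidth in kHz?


Given: 30 channels, 4 kHz each, guard = 4 kHz
Channel bandwidth = 30 * 4 = 120 kHz
Guard bands = 29 gaps * 4 kHz = 116 kHz
Total = 120 + 116 = 236 kHz

236


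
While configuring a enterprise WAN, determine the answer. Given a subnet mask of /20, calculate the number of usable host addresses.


Given: subnet mask /20
Host bits = 32 - 20 = 12
Total addresses = 2^12 = 4096
Usable hosts = 4096 - 2 (network + broadcast) = 4094

4094


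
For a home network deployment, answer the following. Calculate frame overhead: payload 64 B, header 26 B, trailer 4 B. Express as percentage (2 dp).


Given: payload = 64 B, header = 26 B, trailer = 4 B
Overhead bytes = header + trailer = 26 + 4 = 30
Total frame = payload + overhead = 64 + 30 = 94
Overhead % = 30 / 94 * 100 = 31.9149% -> 31.91% (2 dp)

31.91


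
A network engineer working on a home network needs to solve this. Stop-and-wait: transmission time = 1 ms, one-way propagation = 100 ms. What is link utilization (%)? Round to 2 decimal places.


Given: Ttrans = 1 ms, Tprop = 100 ms
RTT = 2 * Tprop = 2 * 100 = 200 ms
U = Ttrans / (Ttrans + RTT)
U = 1 / (1 + 200)
U = 1 / 201 = 0.004975
U% = 0.50%

0.50


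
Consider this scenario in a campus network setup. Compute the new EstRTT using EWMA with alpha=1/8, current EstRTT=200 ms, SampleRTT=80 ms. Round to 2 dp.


Given: EstRTT = 200 ms, SampleRTT = 80 ms, alpha = 1/8
New EstRTT = (1 - alpha) * EstRTT + alpha * SampleRTT
(7/8) * 200 = 175
(1/8) * 80 = 10
New EstRTT = 175 + 10 = 185 ms -> 185.00 ms (2 dp)

185.00


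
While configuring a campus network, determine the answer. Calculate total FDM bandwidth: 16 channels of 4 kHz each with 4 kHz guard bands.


Given: 16 channels, 4 kHz each, guard = 4 kHz
Channel bandwidth = 16 * 4 = 64 kHz
Guard bands = 15 gaps * 4 kHz = 60 kHz
Total = 64 + 60 = 124 kHz

124


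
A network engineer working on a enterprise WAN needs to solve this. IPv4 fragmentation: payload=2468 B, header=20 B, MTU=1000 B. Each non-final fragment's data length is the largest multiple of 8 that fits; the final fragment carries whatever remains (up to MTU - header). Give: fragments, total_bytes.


Max data per non-final fragment = floor((MTU - header)/8)*8 = floor((1000 - 20)/8)*8 = floor(980/8)*8 = 976 B
Final fragment needs no 8-byte alignment: it can carry up to MTU - header = 980 B
Non-final fragments needed = ceil((payload - 980) / 976) = ceil(1488/976) = ceil(1.5246) = 2
Number of fragments = 2 + 1 = 3
Fragment sizes (data): 2 * 976 B + 516 B (last, 516 <= 980 OK)
Total bytes sent = payload + n_frags * header = 2468 + 3*20 = 2468 + 60 = 2528 B

3, 2528


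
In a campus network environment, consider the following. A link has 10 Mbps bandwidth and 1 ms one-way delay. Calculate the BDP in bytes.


Given: bandwidth = 10 Mbps, delay = 1 ms
BDP in bits = 10 * 10^6 * 1 / 1000
BDP in bits = 10000
BDP in bytes = 10000 / 8 = 1250

1250


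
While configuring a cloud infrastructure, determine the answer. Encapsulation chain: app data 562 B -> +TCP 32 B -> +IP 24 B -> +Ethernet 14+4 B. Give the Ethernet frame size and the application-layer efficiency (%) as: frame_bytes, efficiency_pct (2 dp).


TCP segment = 562 + 32 = 594 B
IP packet = 594 + 24 = 618 B
Ethernet frame = 618 + 14 + 4 = 636 B
Efficiency = app / frame = 562 / 636 = 0.883648 = 88.3648% -> 88.36% (2 dp)

636, 88.36


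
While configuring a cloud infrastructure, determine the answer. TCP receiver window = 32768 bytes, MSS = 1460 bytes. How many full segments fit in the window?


Given: RWND = 32768 bytes, MSS = 1460 bytes
Full segments = floor(RWND / MSS)
Full segments = floor(32768 / 1460)
Full segments = floor(22.4438) = 22

22


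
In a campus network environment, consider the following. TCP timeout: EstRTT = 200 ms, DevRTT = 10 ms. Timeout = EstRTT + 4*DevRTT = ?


Given: EstRTT = 200 ms, DevRTT = 10 ms
Timeout = EstRTT + 4 * DevRTT
4 * DevRTT = 4 * 10 = 40
Timeout = 200 + 40 = 240 ms

240


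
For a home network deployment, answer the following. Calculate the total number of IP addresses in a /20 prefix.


Given: CIDR prefix /20
Host bits = 32 - 20 = 12
Total addresses = 2^12 = 4096

4096


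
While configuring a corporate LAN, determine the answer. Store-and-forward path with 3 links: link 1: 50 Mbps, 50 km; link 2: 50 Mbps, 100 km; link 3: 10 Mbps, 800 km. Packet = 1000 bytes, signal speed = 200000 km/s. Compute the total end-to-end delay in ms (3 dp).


Packet = 1000 bytes = 8000 bits. Store-and-forward: sum (t_trans + t_prop) per link.
Link 1: t_trans = 8000/(50*10^6) s = 0.1600 ms; t_prop = 50/200000 s = 0.2500 ms; subtotal = 0.4100 ms
Link 2: t_trans = 8000/(50*10^6) s = 0.1600 ms; t_prop = 100/200000 s = 0.5000 ms; subtotal = 0.6600 ms
Link 3: t_trans = 8000/(10*10^6) s = 0.8000 ms; t_prop = 800/200000 s = 4.0000 ms; subtotal = 4.8000 ms
End-to-end = 0.4100 + 0.6600 + 4.8000 = 5.8700 ms -> 5.870 ms (3 dp)

5.870


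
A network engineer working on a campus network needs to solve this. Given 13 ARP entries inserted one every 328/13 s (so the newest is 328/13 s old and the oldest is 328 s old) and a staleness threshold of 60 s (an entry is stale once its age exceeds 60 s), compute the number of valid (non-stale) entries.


Ages are k * 328/13 s for k = 1..13 (spacing = 25.2308 s).
Entry k is valid iff k * 328/13 <= 60 iff k <= 13 * 60 / 328 = 2.3780
n_valid = floor(2.3780) = 2
(n_stale = 13 - 2 = 11)

2


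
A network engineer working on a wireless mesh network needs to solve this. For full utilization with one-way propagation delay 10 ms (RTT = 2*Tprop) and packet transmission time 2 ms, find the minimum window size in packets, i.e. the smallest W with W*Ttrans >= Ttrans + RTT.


Given: Ttrans = 2 ms, RTT = 20 ms (= 2 * Tprop, Tprop = 10 ms)
Time until first ACK returns = Ttrans + RTT = 2 + 20 = 22 ms
Need W * Ttrans >= Ttrans + RTT  ->  W >= (Ttrans + RTT) / Ttrans
(Ttrans + RTT) / Ttrans = 22 / 2 = 11
W_min = ceil(11) = 11

11


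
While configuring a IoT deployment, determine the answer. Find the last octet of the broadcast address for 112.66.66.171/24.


Given: IP = 112.66.66.171, prefix = /24
Host bits = 32 - 24 = 8
Network last octet = 171 AND mask = 0
Host part size = 2^8 - 1 = 255
Broadcast last octet = 0 OR 255 = 255

255


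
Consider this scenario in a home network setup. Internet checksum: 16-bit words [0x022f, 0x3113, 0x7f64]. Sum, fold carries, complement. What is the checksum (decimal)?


Given words: [0x022f, 0x3113, 0x7f64]
Step 1: Sum all words
Raw sum = 559 + 12563 + 32612 = 45734
One's complement = ~45734 & 0xFFFF = 19801

19801


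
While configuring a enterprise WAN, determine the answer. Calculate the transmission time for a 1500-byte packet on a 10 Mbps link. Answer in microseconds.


Given: packet = 1500 bytes, bandwidth = 10 Mbps
Packet in bits = 1500 * 8 = 12000 bits
Bandwidth = 10 * 10^6 = 10000000 bps
Time = 12000 / 10000000 seconds
Time in us = 12000 * 10^6 / 10000000 = 1200

1200


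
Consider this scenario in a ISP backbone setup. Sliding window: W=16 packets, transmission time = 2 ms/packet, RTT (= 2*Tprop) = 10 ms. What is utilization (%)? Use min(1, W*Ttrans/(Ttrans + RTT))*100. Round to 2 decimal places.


Given: W = 16, Ttrans = 2 ms, RTT = 10 ms (= 2 * Tprop, Tprop = 5 ms)
Cycle time = Ttrans + RTT = 2 + 10 = 12 ms (first packet sent until its ACK returns)
W * Ttrans = 16 * 2 = 32 ms of sending per cycle
W * Ttrans / (Ttrans + RTT) = 32 / 12 = 2.666667
U = min(1, 2.666667) = 1.000000
U% = 100.00%

100.00


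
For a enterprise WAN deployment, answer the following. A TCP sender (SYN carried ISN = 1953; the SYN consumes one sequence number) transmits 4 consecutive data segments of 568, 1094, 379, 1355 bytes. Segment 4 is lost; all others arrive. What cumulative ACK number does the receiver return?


SYN uses sequence number 1953; first data byte = ISN + 1 = 1954.
Segment 1: SEQ = 1954, len = 568 B, covers [1954, 2521]
Segment 2: SEQ = 2522, len = 1094 B, covers [2522, 3615]
Segment 3: SEQ = 3616, len = 379 B, covers [3616, 3994]
Segment 4: SEQ = 3995, len = 1355 B, covers [3995, 5349] [LOST]
In-order data received: bytes [1954, 3994] (segments 1..3).
Segment 4 missing -> gap begins at byte 3995.
Cumulative ACK = next expected in-order byte = 1954 + 568 + 1094 + 379 = 3995

3995


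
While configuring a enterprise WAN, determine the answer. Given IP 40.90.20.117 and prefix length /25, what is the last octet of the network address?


Given: IP = 40.90.20.117, prefix = /25
Subnet mask = 255.255.255.128
Last octet of IP: 117
Last octet of mask: 128
Network last octet = 117 AND 128 = 0

0


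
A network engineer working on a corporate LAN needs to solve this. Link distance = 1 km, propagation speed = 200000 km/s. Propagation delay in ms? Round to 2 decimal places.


Given: distance = 1 km, speed = 200000 km/s
Delay = distance / speed = 1 / 200000 seconds
Delay in ms = 1 * 1000 / 200000
Delay = 0.0050 ms
Rounded to 2 dp = 0.01 ms

0.01
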